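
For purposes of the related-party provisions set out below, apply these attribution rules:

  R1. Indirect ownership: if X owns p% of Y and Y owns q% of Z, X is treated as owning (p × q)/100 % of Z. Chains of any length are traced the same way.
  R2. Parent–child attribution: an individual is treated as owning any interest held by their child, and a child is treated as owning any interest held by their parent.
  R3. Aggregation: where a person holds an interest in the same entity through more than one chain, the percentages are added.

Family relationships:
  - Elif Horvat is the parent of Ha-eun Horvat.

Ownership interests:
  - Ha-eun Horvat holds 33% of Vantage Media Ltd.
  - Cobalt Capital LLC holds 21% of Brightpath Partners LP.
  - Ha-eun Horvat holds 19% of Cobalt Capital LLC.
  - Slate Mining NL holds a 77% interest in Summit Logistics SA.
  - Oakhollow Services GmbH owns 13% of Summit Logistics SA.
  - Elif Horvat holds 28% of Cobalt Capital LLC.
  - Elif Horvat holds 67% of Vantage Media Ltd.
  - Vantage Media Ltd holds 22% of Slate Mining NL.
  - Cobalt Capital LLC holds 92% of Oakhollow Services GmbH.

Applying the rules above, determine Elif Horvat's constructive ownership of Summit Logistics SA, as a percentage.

22.5612%

By parent–child attribution (R2), Elif Horvat is treated as also owning Ha-eun Horvat's interest in Vantage Media Ltd, giving 67% + 33% = 100%.
By parent–child attribution (R2), Elif Horvat is treated as also owning Ha-eun Horvat's interest in Cobalt Capital LLC, giving 28% + 19% = 47%.
Chain via Vantage Media Ltd → Slate Mining NL (R1): 100% × 22% × 77% = 16.94% of Summit Logistics SA.
Chain via Cobalt Capital LLC → Oakhollow Services GmbH (R1): 47% × 92% × 13% = 5.6212% of Summit Logistics SA.
Aggregating (R3): 16.94% + 5.6212% = 22.5612%.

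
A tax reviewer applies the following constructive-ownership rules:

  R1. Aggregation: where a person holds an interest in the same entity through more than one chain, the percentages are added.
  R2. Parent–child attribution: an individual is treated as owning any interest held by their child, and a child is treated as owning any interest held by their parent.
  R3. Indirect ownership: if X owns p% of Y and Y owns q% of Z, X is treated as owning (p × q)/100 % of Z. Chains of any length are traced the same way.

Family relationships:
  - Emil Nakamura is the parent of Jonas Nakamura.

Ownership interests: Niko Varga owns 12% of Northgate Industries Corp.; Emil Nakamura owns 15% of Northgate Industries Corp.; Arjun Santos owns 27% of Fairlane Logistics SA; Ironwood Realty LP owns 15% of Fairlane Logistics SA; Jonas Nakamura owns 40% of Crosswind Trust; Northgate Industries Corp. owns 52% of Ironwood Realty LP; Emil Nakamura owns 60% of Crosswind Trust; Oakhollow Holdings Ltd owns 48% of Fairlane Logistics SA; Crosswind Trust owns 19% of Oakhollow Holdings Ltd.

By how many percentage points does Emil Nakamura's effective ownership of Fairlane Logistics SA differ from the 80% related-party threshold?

By parent–child attribution (R2), Emil Nakamura is treated as also owning Jonas Nakamura's interest in Crosswind Trust, giving 60% + 40% = 100%.
Chain via Northgate Industries Corp. → Ironwood Realty LP (R3): 15% × 52% × 15% = 1.17% of Fairlane Logistics SA.
Chain via Crosswind Trust → Oakhollow Holdings Ltd (R3): 100% × 19% × 48% = 9.12% of Fairlane Logistics SA.
Aggregating (R1): 1.17% + 9.12% = 10.29%.
10.29% falls short of the 80% threshold by 69.71 percentage points.

69.71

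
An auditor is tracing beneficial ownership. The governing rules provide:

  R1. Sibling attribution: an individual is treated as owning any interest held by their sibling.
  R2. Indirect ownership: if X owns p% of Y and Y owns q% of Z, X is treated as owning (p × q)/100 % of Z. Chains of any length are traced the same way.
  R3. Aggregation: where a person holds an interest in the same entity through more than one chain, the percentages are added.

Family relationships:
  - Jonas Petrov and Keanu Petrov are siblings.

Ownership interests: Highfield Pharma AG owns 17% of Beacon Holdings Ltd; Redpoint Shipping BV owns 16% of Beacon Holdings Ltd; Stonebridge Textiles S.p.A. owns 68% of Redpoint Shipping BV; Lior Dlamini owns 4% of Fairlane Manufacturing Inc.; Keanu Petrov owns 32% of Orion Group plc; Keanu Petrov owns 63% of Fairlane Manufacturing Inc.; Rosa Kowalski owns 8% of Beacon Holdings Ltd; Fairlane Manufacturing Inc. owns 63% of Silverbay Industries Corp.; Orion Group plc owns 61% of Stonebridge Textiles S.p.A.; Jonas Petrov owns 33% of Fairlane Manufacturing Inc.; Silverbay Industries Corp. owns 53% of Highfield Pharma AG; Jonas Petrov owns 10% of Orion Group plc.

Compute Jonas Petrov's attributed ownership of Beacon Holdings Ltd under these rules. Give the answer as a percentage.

By sibling attribution (R1), Jonas Petrov is treated as also owning Keanu Petrov's interest in Fairlane Manufacturing Inc, giving 33% + 63% = 96%.
By sibling attribution (R1), Jonas Petrov is treated as also owning Keanu Petrov's interest in Orion Group plc, giving 10% + 32% = 42%.
Chain via Fairlane Manufacturing Inc. → Silverbay Industries Corp. → Highfield Pharma AG (R2): 96% × 63% × 53% × 17% = 5.449248% of Beacon Holdings Ltd.
Chain via Orion Group plc → Stonebridge Textiles S.p.A. → Redpoint Shipping BV (R2): 42% × 61% × 68% × 16% = 2.787456% of Beacon Holdings Ltd.
Aggregating (R3): 5.449248% + 2.787456% = 8.236704%.

8.236704%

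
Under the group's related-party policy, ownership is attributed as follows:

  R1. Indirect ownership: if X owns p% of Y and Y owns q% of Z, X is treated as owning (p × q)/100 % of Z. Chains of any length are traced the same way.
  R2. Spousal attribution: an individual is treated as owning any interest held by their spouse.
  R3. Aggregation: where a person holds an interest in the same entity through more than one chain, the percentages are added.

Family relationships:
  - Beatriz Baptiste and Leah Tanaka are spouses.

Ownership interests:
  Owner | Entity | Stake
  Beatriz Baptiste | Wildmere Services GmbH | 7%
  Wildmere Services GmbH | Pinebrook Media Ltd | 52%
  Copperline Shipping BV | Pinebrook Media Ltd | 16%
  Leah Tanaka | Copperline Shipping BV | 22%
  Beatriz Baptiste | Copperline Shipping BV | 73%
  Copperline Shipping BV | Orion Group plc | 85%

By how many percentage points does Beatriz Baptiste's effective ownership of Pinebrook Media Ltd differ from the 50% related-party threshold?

31.16

By spousal attribution (R2), Beatriz Baptiste is treated as also owning Leah Tanaka's interest in Copperline Shipping BV, giving 73% + 22% = 95%.
Chain via Wildmere Services GmbH (R1): 7% × 52% = 3.64% of Pinebrook Media Ltd.
Chain via Copperline Shipping BV (R1): 95% × 16% = 15.2% of Pinebrook Media Ltd.
Aggregating (R3): 3.64% + 15.2% = 18.84%.
18.84% falls short of the 50% threshold by 31.16 percentage points.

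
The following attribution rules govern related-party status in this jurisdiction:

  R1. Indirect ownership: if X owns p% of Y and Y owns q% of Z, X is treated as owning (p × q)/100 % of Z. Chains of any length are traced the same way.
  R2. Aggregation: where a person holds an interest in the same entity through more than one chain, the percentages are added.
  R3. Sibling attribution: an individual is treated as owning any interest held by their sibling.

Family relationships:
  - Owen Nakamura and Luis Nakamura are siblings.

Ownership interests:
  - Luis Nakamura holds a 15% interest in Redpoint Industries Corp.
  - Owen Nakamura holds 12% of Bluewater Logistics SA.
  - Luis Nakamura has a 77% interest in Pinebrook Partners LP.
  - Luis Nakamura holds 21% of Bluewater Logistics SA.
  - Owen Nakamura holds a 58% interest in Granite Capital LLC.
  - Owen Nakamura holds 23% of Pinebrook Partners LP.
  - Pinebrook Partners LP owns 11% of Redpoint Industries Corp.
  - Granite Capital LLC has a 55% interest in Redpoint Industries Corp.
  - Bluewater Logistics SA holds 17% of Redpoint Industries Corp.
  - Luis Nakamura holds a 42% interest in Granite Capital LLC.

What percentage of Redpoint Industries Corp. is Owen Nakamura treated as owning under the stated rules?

86.61%

By sibling attribution (R3), Owen Nakamura is treated as also owning Luis Nakamura's interest in Bluewater Logistics SA, giving 12% + 21% = 33%.
By sibling attribution (R3), Owen Nakamura is treated as also owning Luis Nakamura's interest in Pinebrook Partners LP, giving 23% + 77% = 100%.
By sibling attribution (R3), Owen Nakamura is treated as also owning Luis Nakamura's interest in Granite Capital LLC, giving 58% + 42% = 100%.
By sibling attribution (R3), Owen Nakamura is treated as owning Luis Nakamura's 15% interest in Redpoint Industries Corp.
Chain via Bluewater Logistics SA (R1): 33% × 17% = 5.61% of Redpoint Industries Corp.
Chain via Pinebrook Partners LP (R1): 100% × 11% = 11% of Redpoint Industries Corp.
Chain via Granite Capital LLC (R1): 100% × 55% = 55% of Redpoint Industries Corp.
Direct interest in Redpoint Industries Corp: 15%.
Aggregating (R2): 5.61% + 11% + 55% + 15% = 86.61%.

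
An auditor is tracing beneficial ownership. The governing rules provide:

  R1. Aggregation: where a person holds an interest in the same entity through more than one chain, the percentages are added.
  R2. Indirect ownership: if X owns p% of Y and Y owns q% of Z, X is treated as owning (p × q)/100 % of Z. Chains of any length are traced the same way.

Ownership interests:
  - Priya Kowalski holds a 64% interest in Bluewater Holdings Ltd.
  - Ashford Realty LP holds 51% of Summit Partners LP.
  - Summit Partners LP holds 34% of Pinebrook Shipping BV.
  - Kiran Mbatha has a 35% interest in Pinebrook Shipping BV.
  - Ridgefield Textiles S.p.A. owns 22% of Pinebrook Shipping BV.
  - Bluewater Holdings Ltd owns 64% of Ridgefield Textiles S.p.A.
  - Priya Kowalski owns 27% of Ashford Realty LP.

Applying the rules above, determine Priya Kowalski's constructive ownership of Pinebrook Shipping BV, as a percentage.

13.693%

Chain via Ashford Realty LP → Summit Partners LP (R2): 27% × 51% × 34% = 4.6818% of Pinebrook Shipping BV.
Chain via Bluewater Holdings Ltd → Ridgefield Textiles S.p.A. (R2): 64% × 64% × 22% = 9.0112% of Pinebrook Shipping BV.
Aggregating (R1): 4.6818% + 9.0112% = 13.693%.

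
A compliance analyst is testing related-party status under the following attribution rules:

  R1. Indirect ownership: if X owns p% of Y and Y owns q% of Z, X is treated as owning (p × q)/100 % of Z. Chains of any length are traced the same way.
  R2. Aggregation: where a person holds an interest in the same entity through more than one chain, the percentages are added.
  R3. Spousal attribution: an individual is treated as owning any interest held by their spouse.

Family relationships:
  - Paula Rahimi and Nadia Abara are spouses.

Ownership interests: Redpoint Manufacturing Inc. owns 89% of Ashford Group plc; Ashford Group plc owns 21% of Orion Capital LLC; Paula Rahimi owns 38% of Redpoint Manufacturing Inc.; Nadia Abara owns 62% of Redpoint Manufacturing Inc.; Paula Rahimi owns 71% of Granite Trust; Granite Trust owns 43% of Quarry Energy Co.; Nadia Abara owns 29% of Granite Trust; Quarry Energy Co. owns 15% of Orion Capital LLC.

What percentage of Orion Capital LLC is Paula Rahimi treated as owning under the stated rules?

By spousal attribution (R3), Paula Rahimi is treated as also owning Nadia Abara's interest in Granite Trust, giving 71% + 29% = 100%.
By spousal attribution (R3), Paula Rahimi is treated as also owning Nadia Abara's interest in Redpoint Manufacturing Inc, giving 38% + 62% = 100%.
Chain via Granite Trust → Quarry Energy Co. (R1): 100% × 43% × 15% = 6.45% of Orion Capital LLC.
Chain via Redpoint Manufacturing Inc. → Ashford Group plc (R1): 100% × 89% × 21% = 18.69% of Orion Capital LLC.
Aggregating (R2): 6.45% + 18.69% = 25.14%.

25.14%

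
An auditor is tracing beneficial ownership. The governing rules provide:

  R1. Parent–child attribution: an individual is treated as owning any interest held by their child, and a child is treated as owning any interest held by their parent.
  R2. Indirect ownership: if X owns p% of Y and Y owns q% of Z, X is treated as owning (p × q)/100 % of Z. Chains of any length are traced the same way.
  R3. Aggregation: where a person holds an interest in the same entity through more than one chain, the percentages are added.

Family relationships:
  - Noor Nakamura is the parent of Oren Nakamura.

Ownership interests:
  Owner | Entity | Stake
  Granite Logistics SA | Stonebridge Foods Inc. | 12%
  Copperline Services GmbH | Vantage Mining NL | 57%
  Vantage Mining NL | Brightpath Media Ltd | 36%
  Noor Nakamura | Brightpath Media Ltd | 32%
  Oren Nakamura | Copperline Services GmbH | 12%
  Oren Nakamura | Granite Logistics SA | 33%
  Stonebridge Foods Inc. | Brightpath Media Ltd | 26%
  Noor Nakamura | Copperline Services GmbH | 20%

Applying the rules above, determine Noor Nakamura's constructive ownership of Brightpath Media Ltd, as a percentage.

By parent–child attribution (R1), Noor Nakamura is treated as also owning Oren Nakamura's interest in Copperline Services GmbH, giving 20% + 12% = 32%.
By parent–child attribution (R1), Noor Nakamura is treated as owning Oren Nakamura's 33% interest in Granite Logistics SA.
Chain via Copperline Services GmbH → Vantage Mining NL (R2): 32% × 57% × 36% = 6.5664% of Brightpath Media Ltd.
Direct interest in Brightpath Media Ltd: 32%.
Chain via Granite Logistics SA → Stonebridge Foods Inc. (R2): 33% × 12% × 26% = 1.0296% of Brightpath Media Ltd.
Aggregating (R3): 6.5664% + 32% + 1.0296% = 39.596%.

39.596%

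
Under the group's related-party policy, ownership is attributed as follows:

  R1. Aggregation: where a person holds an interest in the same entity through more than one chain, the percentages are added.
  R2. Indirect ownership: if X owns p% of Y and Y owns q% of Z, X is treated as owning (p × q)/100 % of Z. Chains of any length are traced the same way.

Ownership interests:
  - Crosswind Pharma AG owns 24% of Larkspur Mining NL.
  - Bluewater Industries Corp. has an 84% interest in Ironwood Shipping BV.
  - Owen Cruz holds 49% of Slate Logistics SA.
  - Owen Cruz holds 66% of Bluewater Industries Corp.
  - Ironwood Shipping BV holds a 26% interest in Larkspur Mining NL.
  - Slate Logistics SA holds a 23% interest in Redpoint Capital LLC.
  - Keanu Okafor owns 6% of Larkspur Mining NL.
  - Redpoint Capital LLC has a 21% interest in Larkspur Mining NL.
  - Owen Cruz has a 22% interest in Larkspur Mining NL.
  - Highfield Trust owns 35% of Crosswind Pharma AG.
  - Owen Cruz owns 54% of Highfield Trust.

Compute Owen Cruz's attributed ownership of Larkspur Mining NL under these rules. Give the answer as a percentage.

Chain via Slate Logistics SA → Redpoint Capital LLC (R2): 49% × 23% × 21% = 2.3667% of Larkspur Mining NL.
Chain via Bluewater Industries Corp. → Ironwood Shipping BV (R2): 66% × 84% × 26% = 14.4144% of Larkspur Mining NL.
Chain via Highfield Trust → Crosswind Pharma AG (R2): 54% × 35% × 24% = 4.536% of Larkspur Mining NL.
Direct interest in Larkspur Mining NL: 22%.
Aggregating (R1): 2.3667% + 14.4144% + 4.536% + 22% = 43.3171%.

43.3171%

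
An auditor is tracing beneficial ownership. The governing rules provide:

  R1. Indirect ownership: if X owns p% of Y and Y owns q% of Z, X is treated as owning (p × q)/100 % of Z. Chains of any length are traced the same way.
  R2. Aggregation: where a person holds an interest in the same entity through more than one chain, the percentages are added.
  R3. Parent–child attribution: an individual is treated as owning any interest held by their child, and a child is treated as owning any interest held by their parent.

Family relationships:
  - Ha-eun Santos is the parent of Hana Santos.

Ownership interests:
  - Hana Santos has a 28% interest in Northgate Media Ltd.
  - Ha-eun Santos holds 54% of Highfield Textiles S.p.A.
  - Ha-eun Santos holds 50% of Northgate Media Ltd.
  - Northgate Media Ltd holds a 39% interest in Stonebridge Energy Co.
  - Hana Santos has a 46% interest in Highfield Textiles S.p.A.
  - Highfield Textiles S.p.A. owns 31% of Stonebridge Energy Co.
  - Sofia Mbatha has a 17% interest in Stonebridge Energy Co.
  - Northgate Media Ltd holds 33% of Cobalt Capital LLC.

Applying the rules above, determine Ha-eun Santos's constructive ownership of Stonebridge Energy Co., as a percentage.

61.42%

By parent–child attribution (R3), Ha-eun Santos is treated as also owning Hana Santos's interest in Northgate Media Ltd, giving 50% + 28% = 78%.
By parent–child attribution (R3), Ha-eun Santos is treated as also owning Hana Santos's interest in Highfield Textiles S.p.A, giving 54% + 46% = 100%.
Chain via Northgate Media Ltd (R1): 78% × 39% = 30.42% of Stonebridge Energy Co.
Chain via Highfield Textiles S.p.A. (R1): 100% × 31% = 31% of Stonebridge Energy Co.
Aggregating (R2): 30.42% + 31% = 61.42%.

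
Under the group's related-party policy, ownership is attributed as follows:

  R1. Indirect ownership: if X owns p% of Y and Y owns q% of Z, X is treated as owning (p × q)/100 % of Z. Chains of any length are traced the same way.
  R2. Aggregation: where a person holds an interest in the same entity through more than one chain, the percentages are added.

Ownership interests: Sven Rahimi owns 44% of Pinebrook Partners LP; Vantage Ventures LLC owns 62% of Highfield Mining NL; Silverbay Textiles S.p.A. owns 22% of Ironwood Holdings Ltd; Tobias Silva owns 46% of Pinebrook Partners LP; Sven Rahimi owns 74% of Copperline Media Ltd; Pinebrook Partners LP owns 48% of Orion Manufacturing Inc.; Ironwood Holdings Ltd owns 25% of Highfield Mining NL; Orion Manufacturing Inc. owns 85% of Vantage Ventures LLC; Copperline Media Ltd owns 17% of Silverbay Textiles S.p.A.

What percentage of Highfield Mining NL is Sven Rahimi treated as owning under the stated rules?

11.82214%

Chain via Copperline Media Ltd → Silverbay Textiles S.p.A. → Ironwood Holdings Ltd (R1): 74% × 17% × 22% × 25% = 0.6919% of Highfield Mining NL.
Chain via Pinebrook Partners LP → Orion Manufacturing Inc. → Vantage Ventures LLC (R1): 44% × 48% × 85% × 62% = 11.13024% of Highfield Mining NL.
Aggregating (R2): 0.6919% + 11.13024% = 11.82214%.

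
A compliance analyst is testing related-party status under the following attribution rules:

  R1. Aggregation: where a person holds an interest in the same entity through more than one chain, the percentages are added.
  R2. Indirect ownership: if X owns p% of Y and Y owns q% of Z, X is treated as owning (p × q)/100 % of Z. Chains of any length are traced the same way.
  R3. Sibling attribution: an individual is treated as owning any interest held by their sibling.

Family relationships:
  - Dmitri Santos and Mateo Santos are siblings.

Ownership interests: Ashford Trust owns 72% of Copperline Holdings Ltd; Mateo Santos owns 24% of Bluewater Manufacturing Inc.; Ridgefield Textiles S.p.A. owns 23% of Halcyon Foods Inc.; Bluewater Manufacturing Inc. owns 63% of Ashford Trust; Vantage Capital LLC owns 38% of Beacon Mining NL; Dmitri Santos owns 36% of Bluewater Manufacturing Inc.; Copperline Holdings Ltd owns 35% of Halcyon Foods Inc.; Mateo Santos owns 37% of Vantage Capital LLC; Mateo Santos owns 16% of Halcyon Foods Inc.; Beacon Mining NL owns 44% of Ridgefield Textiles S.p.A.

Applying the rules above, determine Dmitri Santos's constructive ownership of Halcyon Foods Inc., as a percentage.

By sibling attribution (R3), Dmitri Santos is treated as also owning Mateo Santos's interest in Bluewater Manufacturing Inc, giving 36% + 24% = 60%.
By sibling attribution (R3), Dmitri Santos is treated as owning Mateo Santos's 37% interest in Vantage Capital LLC.
By sibling attribution (R3), Dmitri Santos is treated as owning Mateo Santos's 16% interest in Halcyon Foods Inc.
Chain via Bluewater Manufacturing Inc. → Ashford Trust → Copperline Holdings Ltd (R2): 60% × 63% × 72% × 35% = 9.5256% of Halcyon Foods Inc.
Chain via Vantage Capital LLC → Beacon Mining NL → Ridgefield Textiles S.p.A. (R2): 37% × 38% × 44% × 23% = 1.422872% of Halcyon Foods Inc.
Direct interest in Halcyon Foods Inc: 16%.
Aggregating (R1): 9.5256% + 1.422872% + 16% = 26.948472%.

26.948472%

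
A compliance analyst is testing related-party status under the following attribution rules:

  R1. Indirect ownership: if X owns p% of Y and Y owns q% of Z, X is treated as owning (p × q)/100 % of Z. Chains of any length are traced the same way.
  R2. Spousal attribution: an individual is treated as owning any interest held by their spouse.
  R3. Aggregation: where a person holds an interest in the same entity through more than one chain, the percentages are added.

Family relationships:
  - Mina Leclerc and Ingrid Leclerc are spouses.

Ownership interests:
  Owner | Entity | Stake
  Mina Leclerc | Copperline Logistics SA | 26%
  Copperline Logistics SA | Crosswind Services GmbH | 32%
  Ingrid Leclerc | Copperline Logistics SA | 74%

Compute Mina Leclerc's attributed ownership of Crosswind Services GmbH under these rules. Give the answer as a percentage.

32%

By spousal attribution (R2), Mina Leclerc is treated as also owning Ingrid Leclerc's interest in Copperline Logistics SA, giving 26% + 74% = 100%.
Chain via Copperline Logistics SA (R1): 100% × 32% = 32% of Crosswind Services GmbH.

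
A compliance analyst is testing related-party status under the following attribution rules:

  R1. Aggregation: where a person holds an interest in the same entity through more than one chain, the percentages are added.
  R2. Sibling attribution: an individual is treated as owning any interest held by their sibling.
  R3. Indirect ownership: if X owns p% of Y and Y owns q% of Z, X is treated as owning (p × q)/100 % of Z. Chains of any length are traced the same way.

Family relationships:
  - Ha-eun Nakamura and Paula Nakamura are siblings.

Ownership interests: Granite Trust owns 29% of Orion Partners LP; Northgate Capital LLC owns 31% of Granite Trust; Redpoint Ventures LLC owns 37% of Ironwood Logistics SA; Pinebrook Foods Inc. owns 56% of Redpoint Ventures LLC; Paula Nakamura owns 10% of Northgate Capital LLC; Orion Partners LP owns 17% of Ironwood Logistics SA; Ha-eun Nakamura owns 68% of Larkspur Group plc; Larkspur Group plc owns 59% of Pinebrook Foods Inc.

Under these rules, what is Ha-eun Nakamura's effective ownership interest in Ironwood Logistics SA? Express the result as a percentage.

8.465694%

By sibling attribution (R2), Ha-eun Nakamura is treated as owning Paula Nakamura's 10% interest in Northgate Capital LLC.
Chain via Larkspur Group plc → Pinebrook Foods Inc. → Redpoint Ventures LLC (R3): 68% × 59% × 56% × 37% = 8.312864% of Ironwood Logistics SA.
Chain via Northgate Capital LLC → Granite Trust → Orion Partners LP (R3): 10% × 31% × 29% × 17% = 0.15283% of Ironwood Logistics SA.
Aggregating (R1): 8.312864% + 0.15283% = 8.465694%.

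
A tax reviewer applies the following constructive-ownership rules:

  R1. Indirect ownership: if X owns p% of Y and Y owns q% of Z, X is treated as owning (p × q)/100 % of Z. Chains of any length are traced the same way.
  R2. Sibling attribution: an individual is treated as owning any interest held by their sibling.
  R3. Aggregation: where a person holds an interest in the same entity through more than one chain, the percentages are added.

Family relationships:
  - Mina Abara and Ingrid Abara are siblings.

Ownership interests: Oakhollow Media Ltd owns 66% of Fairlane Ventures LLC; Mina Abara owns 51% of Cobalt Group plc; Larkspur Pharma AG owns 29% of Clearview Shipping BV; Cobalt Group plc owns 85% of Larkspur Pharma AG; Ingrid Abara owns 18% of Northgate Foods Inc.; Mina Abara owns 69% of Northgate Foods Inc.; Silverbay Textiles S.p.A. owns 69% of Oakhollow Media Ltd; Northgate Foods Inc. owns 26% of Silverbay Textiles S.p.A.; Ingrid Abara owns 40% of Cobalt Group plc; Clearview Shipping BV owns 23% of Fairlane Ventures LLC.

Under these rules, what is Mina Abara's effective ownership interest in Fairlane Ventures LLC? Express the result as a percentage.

By sibling attribution (R2), Mina Abara is treated as also owning Ingrid Abara's interest in Northgate Foods Inc, giving 69% + 18% = 87%.
By sibling attribution (R2), Mina Abara is treated as also owning Ingrid Abara's interest in Cobalt Group plc, giving 51% + 40% = 91%.
Chain via Northgate Foods Inc. → Silverbay Textiles S.p.A. → Oakhollow Media Ltd (R1): 87% × 26% × 69% × 66% = 10.301148% of Fairlane Ventures LLC.
Chain via Cobalt Group plc → Larkspur Pharma AG → Clearview Shipping BV (R1): 91% × 85% × 29% × 23% = 5.159245% of Fairlane Ventures LLC.
Aggregating (R3): 10.301148% + 5.159245% = 15.460393%.

15.460393%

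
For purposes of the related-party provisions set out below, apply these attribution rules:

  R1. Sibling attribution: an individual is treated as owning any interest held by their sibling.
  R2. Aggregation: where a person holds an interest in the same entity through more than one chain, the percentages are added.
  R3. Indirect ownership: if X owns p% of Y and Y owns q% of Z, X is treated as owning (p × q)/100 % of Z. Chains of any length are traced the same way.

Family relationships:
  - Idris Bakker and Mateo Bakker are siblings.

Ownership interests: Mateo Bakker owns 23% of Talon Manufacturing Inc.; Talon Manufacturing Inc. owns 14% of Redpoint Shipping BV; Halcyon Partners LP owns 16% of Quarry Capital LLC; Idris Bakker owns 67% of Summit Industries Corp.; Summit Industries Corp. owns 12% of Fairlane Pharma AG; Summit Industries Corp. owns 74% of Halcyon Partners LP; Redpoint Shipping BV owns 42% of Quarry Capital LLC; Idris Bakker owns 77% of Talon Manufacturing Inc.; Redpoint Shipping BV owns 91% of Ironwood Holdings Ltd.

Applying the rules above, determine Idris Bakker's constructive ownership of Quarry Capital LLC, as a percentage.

13.8128%

By sibling attribution (R1), Idris Bakker is treated as also owning Mateo Bakker's interest in Talon Manufacturing Inc, giving 77% + 23% = 100%.
Chain via Talon Manufacturing Inc. → Redpoint Shipping BV (R3): 100% × 14% × 42% = 5.88% of Quarry Capital LLC.
Chain via Summit Industries Corp. → Halcyon Partners LP (R3): 67% × 74% × 16% = 7.9328% of Quarry Capital LLC.
Aggregating (R2): 5.88% + 7.9328% = 13.8128%.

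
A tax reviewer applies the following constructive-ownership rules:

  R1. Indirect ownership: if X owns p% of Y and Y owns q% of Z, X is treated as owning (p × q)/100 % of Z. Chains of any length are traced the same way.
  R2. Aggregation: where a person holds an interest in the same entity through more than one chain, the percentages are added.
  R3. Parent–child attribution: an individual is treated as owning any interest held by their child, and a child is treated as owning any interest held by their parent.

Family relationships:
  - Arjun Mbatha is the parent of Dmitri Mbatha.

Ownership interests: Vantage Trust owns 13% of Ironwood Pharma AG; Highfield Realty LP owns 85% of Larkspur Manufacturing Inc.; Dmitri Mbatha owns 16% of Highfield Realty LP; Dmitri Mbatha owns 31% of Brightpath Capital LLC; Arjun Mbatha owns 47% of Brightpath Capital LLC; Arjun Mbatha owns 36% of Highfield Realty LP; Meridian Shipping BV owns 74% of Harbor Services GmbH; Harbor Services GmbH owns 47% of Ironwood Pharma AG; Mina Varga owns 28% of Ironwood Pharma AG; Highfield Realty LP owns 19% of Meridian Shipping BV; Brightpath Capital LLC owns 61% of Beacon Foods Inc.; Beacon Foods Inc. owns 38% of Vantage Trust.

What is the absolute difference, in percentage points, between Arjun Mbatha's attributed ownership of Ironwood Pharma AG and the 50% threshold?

44.213284

By parent–child attribution (R3), Arjun Mbatha is treated as also owning Dmitri Mbatha's interest in Brightpath Capital LLC, giving 47% + 31% = 78%.
By parent–child attribution (R3), Arjun Mbatha is treated as also owning Dmitri Mbatha's interest in Highfield Realty LP, giving 36% + 16% = 52%.
Chain via Brightpath Capital LLC → Beacon Foods Inc. → Vantage Trust (R1): 78% × 61% × 38% × 13% = 2.350452% of Ironwood Pharma AG.
Chain via Highfield Realty LP → Meridian Shipping BV → Harbor Services GmbH (R1): 52% × 19% × 74% × 47% = 3.436264% of Ironwood Pharma AG.
Aggregating (R2): 2.350452% + 3.436264% = 5.786716%.
5.786716% falls short of the 50% threshold by 44.213284 percentage points.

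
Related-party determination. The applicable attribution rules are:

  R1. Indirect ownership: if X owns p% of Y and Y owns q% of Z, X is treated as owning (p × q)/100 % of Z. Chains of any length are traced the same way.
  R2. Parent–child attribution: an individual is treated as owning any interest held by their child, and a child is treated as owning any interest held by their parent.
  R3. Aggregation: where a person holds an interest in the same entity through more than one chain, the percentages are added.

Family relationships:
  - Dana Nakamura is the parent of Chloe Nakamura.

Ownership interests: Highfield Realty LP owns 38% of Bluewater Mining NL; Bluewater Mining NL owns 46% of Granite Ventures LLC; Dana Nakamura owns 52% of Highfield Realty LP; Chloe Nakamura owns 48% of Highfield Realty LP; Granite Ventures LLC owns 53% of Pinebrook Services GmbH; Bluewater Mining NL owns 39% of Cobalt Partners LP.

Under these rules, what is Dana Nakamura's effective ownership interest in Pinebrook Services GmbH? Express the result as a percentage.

9.2644%

By parent–child attribution (R2), Dana Nakamura is treated as also owning Chloe Nakamura's interest in Highfield Realty LP, giving 52% + 48% = 100%.
Chain via Highfield Realty LP → Bluewater Mining NL → Granite Ventures LLC (R1): 100% × 38% × 46% × 53% = 9.2644% of Pinebrook Services GmbH.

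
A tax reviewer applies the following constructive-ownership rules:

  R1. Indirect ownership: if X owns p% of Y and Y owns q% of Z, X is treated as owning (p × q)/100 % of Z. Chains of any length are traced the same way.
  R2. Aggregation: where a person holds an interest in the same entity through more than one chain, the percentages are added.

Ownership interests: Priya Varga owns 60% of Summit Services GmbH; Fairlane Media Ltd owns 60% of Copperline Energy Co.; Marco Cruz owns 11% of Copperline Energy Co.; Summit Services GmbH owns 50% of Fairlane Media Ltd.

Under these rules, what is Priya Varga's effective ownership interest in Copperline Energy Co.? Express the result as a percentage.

Chain via Summit Services GmbH → Fairlane Media Ltd (R1): 60% × 50% × 60% = 18% of Copperline Energy Co.

18%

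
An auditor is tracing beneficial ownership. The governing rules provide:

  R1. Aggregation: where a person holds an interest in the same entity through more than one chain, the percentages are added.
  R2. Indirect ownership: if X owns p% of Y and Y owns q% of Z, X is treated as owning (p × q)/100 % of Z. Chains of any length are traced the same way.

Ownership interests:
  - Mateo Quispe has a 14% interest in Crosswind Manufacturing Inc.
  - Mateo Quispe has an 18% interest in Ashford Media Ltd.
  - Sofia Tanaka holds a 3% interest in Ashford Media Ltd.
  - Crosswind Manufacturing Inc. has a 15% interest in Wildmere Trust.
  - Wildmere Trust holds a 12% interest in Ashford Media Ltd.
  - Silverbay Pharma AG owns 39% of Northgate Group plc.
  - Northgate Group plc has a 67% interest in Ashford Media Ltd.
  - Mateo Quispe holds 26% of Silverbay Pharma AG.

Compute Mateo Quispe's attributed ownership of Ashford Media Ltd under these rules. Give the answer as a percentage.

25.0458%

Chain via Crosswind Manufacturing Inc. → Wildmere Trust (R2): 14% × 15% × 12% = 0.252% of Ashford Media Ltd.
Chain via Silverbay Pharma AG → Northgate Group plc (R2): 26% × 39% × 67% = 6.7938% of Ashford Media Ltd.
Direct interest in Ashford Media Ltd: 18%.
Aggregating (R1): 0.252% + 6.7938% + 18% = 25.0458%.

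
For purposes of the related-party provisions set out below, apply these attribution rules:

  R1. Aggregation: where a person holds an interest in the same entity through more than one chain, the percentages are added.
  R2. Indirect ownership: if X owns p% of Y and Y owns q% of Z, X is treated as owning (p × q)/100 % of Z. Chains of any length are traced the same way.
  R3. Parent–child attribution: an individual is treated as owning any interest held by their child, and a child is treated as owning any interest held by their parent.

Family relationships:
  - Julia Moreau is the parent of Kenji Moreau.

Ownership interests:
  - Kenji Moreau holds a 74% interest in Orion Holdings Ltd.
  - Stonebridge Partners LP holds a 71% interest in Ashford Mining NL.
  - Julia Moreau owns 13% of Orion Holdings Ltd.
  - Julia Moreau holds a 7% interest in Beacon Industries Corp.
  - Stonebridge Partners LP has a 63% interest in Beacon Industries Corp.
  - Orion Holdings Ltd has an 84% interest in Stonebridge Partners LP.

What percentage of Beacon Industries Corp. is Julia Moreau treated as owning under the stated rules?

53.0404%

By parent–child attribution (R3), Julia Moreau is treated as also owning Kenji Moreau's interest in Orion Holdings Ltd, giving 13% + 74% = 87%.
Chain via Orion Holdings Ltd → Stonebridge Partners LP (R2): 87% × 84% × 63% = 46.0404% of Beacon Industries Corp.
Direct interest in Beacon Industries Corp: 7%.
Aggregating (R1): 46.0404% + 7% = 53.0404%.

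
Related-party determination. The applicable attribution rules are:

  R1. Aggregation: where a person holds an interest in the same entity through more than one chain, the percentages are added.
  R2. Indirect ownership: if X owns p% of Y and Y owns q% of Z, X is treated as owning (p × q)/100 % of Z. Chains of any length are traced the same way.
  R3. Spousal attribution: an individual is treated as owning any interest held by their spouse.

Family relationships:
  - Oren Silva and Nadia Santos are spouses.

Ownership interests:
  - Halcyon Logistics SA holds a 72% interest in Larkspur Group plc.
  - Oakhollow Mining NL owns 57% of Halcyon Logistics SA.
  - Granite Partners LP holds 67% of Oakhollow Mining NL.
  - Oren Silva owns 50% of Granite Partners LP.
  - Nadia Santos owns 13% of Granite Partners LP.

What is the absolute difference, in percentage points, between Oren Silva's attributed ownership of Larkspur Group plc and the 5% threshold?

12.322984

By spousal attribution (R3), Oren Silva is treated as also owning Nadia Santos's interest in Granite Partners LP, giving 50% + 13% = 63%.
Chain via Granite Partners LP → Oakhollow Mining NL → Halcyon Logistics SA (R2): 63% × 67% × 57% × 72% = 17.322984% of Larkspur Group plc.
17.322984% exceeds the 5% threshold by 12.322984 percentage points.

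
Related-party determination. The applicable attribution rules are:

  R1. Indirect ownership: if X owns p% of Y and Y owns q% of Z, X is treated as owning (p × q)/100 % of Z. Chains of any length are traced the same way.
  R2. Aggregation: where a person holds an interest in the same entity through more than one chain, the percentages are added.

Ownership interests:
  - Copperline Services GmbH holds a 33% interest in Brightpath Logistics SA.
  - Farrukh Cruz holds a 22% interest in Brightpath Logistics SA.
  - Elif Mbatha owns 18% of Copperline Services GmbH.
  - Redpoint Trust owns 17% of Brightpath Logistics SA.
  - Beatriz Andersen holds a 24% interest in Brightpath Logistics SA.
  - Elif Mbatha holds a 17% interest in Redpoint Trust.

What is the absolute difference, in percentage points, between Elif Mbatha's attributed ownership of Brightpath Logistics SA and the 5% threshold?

3.83

Chain via Copperline Services GmbH (R1): 18% × 33% = 5.94% of Brightpath Logistics SA.
Chain via Redpoint Trust (R1): 17% × 17% = 2.89% of Brightpath Logistics SA.
Aggregating (R2): 5.94% + 2.89% = 8.83%.
8.83% exceeds the 5% threshold by 3.83 percentage points.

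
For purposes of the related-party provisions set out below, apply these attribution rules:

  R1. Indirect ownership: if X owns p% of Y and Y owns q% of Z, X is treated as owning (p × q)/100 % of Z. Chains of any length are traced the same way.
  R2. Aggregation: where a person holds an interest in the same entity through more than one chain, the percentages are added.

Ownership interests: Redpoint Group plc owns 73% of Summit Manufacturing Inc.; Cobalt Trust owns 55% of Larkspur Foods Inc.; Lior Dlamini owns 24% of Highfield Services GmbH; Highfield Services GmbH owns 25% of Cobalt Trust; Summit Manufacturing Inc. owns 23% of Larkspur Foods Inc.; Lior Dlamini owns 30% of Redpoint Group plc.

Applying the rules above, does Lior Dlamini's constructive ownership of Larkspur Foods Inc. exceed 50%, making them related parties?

No

Chain via Highfield Services GmbH → Cobalt Trust (R1): 24% × 25% × 55% = 3.3% of Larkspur Foods Inc.
Chain via Redpoint Group plc → Summit Manufacturing Inc. (R1): 30% × 73% × 23% = 5.037% of Larkspur Foods Inc.
Aggregating (R2): 3.3% + 5.037% = 8.337%.
8.337% does not exceed the 50% threshold, so Lior is not a related party to Larkspur Foods Inc.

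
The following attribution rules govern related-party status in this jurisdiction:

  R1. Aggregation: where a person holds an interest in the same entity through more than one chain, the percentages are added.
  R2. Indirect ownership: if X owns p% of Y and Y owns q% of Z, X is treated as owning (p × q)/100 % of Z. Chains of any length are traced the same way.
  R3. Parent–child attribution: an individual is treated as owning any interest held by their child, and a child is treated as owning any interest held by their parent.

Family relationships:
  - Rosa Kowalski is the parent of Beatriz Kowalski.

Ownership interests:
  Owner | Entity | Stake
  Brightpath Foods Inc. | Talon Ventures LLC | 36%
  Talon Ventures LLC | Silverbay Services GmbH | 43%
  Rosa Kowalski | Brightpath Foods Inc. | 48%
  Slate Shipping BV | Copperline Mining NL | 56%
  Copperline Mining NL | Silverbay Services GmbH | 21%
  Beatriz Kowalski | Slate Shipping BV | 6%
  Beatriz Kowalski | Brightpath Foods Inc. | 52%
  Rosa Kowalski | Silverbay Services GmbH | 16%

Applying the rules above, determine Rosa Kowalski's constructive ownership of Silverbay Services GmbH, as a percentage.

32.1856%

By parent–child attribution (R3), Rosa Kowalski is treated as also owning Beatriz Kowalski's interest in Brightpath Foods Inc, giving 48% + 52% = 100%.
By parent–child attribution (R3), Rosa Kowalski is treated as owning Beatriz Kowalski's 6% interest in Slate Shipping BV.
Chain via Brightpath Foods Inc. → Talon Ventures LLC (R2): 100% × 36% × 43% = 15.48% of Silverbay Services GmbH.
Direct interest in Silverbay Services GmbH: 16%.
Chain via Slate Shipping BV → Copperline Mining NL (R2): 6% × 56% × 21% = 0.7056% of Silverbay Services GmbH.
Aggregating (R1): 15.48% + 16% + 0.7056% = 32.1856%.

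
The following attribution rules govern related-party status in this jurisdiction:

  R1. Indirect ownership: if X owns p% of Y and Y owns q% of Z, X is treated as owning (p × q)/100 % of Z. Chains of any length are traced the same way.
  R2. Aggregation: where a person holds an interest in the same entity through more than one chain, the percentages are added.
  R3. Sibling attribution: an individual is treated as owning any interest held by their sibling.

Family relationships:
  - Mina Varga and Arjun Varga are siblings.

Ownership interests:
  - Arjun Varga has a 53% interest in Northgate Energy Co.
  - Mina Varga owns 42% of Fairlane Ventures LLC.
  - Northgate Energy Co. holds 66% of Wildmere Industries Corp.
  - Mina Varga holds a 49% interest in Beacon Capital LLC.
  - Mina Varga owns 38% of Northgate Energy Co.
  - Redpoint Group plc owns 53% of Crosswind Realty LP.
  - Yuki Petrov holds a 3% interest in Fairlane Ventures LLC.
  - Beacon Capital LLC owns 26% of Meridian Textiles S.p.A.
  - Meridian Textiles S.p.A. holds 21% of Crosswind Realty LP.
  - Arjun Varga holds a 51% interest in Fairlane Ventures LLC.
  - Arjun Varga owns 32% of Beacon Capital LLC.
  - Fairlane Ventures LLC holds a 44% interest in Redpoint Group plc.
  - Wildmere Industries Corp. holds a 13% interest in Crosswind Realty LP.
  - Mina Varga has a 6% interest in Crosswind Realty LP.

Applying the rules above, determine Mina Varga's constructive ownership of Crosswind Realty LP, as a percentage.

39.918%

By sibling attribution (R3), Mina Varga is treated as also owning Arjun Varga's interest in Northgate Energy Co, giving 38% + 53% = 91%.
By sibling attribution (R3), Mina Varga is treated as also owning Arjun Varga's interest in Fairlane Ventures LLC, giving 42% + 51% = 93%.
By sibling attribution (R3), Mina Varga is treated as also owning Arjun Varga's interest in Beacon Capital LLC, giving 49% + 32% = 81%.
Chain via Northgate Energy Co. → Wildmere Industries Corp. (R1): 91% × 66% × 13% = 7.8078% of Crosswind Realty LP.
Chain via Fairlane Ventures LLC → Redpoint Group plc (R1): 93% × 44% × 53% = 21.6876% of Crosswind Realty LP.
Chain via Beacon Capital LLC → Meridian Textiles S.p.A. (R1): 81% × 26% × 21% = 4.4226% of Crosswind Realty LP.
Direct interest in Crosswind Realty LP: 6%.
Aggregating (R2): 7.8078% + 21.6876% + 4.4226% + 6% = 39.918%.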